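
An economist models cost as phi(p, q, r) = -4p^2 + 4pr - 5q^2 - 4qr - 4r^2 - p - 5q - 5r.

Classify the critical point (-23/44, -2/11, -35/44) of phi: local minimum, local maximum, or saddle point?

local maximum

The Hessian is constant: H = [[-8, 0, 4], [0, -10, -4], [4, -4, -8]].
Leading principal minors: Δ₁ = -8, Δ₂ = 80, Δ₃ = -352.
The minors alternate sign starting negative (−, +, −), so H is negative definite: a local maximum.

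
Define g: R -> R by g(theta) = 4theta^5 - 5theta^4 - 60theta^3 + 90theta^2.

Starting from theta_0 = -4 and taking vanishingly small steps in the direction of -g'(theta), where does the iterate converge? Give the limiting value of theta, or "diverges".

diverges

g'(theta) = 20theta(theta - 3)(theta - 1)(theta + 3), so g'(-4) = 2800.
Gradient descent moves in the -g' direction, i.e. theta is decreasing.
There is no critical point below theta=-4, and g' keeps the same sign, so the iterate runs off to −∞.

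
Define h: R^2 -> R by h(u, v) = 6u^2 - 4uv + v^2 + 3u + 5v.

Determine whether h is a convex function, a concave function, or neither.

convex

h is quadratic, so its Hessian is the constant matrix H = [[12, -4], [-4, 2]].
det(H) = 8, tr(H) = 14.
det(H) > 0 and tr(H) > 0, so H is positive definite everywhere: convex.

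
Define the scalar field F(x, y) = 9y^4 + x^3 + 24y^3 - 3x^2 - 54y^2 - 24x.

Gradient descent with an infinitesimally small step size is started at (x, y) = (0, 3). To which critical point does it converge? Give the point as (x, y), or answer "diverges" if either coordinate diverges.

(4, 1)

F is separable, so gradient descent decouples: x follows -∂F/∂x, y follows -∂F/∂y.
∂F/∂x = 3(x - 4)(x + 2); at x=0 this is -24, so x increases.
∂F/∂y = 36y(y - 1)(y + 3); at y=3 this is 1296, so y decreases.
x converges to its nearest critical value 4 (a local min of the x-part); y converges to 1. The iterate converges to (4, 1).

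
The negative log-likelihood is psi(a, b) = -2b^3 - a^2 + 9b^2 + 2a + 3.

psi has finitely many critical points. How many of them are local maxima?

psi separates as a function of a plus a function of b, so ∇psi=0 decouples.
∂psi/∂a = -2(a - 1) = 0 at a ∈ {1}; ∂psi/∂b = -6b(b - 3) = 0 at b ∈ {0, 3}.
The Hessian is diagonal: diag(psi_aa, psi_bb). Second derivatives: psi_aa(1)=-2; psi_bb(0)=18, psi_bb(3)=-18.
Local maxima occur where both diagonal entries negative: (1, 3). Count: 1.

1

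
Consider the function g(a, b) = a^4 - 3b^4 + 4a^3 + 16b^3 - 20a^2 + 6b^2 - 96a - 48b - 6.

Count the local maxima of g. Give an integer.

2

g separates as a function of a plus a function of b, so ∇g=0 decouples.
∂g/∂a = 4(a - 3)(a + 2)(a + 4) = 0 at a ∈ {-4, -2, 3}; ∂g/∂b = -12(b - 4)(b - 1)(b + 1) = 0 at b ∈ {-1, 1, 4}.
The Hessian is diagonal: diag(g_aa, g_bb). Second derivatives: g_aa(-4)=56, g_aa(-2)=-40, g_aa(3)=140; g_bb(-1)=-120, g_bb(1)=72, g_bb(4)=-180.
Local maxima occur where both diagonal entries negative: (-2, -1), (-2, 4). Count: 2.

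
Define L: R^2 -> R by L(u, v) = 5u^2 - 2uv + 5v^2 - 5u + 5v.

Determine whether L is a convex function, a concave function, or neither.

convex

L is quadratic, so its Hessian is the constant matrix H = [[10, -2], [-2, 10]].
det(H) = 96, tr(H) = 20.
det(H) > 0 and tr(H) > 0, so H is positive definite everywhere: convex.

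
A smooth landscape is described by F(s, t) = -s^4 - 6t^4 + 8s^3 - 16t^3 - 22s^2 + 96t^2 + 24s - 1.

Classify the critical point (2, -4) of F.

The mixed partial ∂²F/∂s∂t is 0, so the Hessian at any point is diag(F_ss, F_tt) = diag(4(-3s^2 + 12s - 11), 24(-3t^2 - 4t + 8)).
At (2, -4): H = diag(4, -576).
The eigenvalues have opposite signs, so H is indefinite: a saddle point.

saddle point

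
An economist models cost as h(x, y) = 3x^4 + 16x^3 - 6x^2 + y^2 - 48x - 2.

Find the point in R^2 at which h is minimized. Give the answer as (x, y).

(-4, 0)

h(x,y) separates as P(x) + Q(y) − 2, so its minimum is min P + min Q − 2.
P'(x) = 12(x - 1)(x + 1)(x + 4) vanishes at x ∈ {-4, -1, 1}; Q'(y) = 2y vanishes at y ∈ {0}.
Local minima of P (where P''>0): P(-4)=-160, P(1)=-35. Local minima of Q: Q(0)=0.
So the global minimum of h is P(-4) + Q(0) − 2 = -160 + 0 − 2 = -162, attained at (-4, 0).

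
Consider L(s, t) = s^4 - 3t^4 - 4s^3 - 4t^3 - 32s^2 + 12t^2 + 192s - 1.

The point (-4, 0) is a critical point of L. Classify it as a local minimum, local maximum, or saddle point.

local minimum

The mixed partial ∂²L/∂s∂t is 0, so the Hessian at any point is diag(L_ss, L_tt) = diag(4(3s^2 - 6s - 16), 12(-3t^2 - 2t + 2)).
At (-4, 0): H = diag(224, 24).
Both eigenvalues are positive, so H is positive definite: a local minimum.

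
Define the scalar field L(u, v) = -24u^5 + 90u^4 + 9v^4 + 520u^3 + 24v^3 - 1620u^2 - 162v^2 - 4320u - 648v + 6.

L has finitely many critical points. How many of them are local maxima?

L separates as a function of u plus a function of v, so ∇L=0 decouples.
∂L/∂u = -120(u - 4)(u - 3)(u + 1)(u + 3) = 0 at u ∈ {-3, -1, 3, 4}; ∂L/∂v = 36(v - 3)(v + 2)(v + 3) = 0 at v ∈ {-3, -2, 3}.
The Hessian is diagonal: diag(L_uu, L_vv). Second derivatives: L_uu(-3)=10080, L_uu(-1)=-4800, L_uu(3)=2880, L_uu(4)=-4200; L_vv(-3)=216, L_vv(-2)=-180, L_vv(3)=1080.
Local maxima occur where both diagonal entries negative: (-1, -2), (4, -2). Count: 2.

2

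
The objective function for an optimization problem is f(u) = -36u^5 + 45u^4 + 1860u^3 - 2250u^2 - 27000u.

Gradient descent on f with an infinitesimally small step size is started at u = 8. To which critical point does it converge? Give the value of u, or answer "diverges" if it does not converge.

diverges

f'(u) = -180(u - 5)(u - 3)(u + 2)(u + 5), so f'(8) = -351000.
Gradient descent moves in the -f' direction, i.e. u is increasing.
There is no critical point above u=8, and f' keeps the same sign, so the iterate runs off to +∞.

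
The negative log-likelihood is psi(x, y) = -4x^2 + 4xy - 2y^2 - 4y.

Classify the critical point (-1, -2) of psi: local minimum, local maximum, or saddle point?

The Hessian of psi is constant: H = [[-8, 4], [4, -4]].
det(H) = (-8)·(-4) − 4² = 16.
det(H) > 0 and tr(H) = -12 < 0, so H is negative definite and the point is a local maximum.

local maximum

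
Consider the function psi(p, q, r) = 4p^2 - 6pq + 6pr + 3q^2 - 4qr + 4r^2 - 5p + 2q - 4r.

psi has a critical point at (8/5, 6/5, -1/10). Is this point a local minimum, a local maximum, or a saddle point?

local minimum

The Hessian is constant: H = [[8, -6, 6], [-6, 6, -4], [6, -4, 8]].
Leading principal minors: Δ₁ = 8, Δ₂ = 12, Δ₃ = 40.
All leading minors are positive, so H is positive definite: a local minimum.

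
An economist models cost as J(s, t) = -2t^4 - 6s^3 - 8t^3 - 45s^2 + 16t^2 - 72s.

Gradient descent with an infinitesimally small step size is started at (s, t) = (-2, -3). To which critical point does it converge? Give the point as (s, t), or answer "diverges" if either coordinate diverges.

J is separable, so gradient descent decouples: s follows -∂J/∂s, t follows -∂J/∂t.
∂J/∂s = -18(s + 1)(s + 4); at s=-2 this is 36, so s decreases.
∂J/∂t = -8t(t - 1)(t + 4); at t=-3 this is -96, so t increases.
s converges to its nearest critical value -4 (a local min of the s-part); t converges to 0. The iterate converges to (-4, 0).

(-4, 0)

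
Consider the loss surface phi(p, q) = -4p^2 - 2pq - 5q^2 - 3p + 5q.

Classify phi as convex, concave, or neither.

phi is quadratic, so its Hessian is the constant matrix H = [[-8, -2], [-2, -10]].
det(H) = 76, tr(H) = -18.
det(H) > 0 and tr(H) < 0, so H is negative definite everywhere: concave.

concave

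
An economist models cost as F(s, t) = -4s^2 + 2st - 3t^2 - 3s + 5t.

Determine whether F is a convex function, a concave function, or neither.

F is quadratic, so its Hessian is the constant matrix H = [[-8, 2], [2, -6]].
det(H) = 44, tr(H) = -14.
det(H) > 0 and tr(H) < 0, so H is negative definite everywhere: concave.

concave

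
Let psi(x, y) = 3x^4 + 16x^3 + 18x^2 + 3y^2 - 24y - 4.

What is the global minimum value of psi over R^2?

psi(x,y) separates as P(x) + Q(y) − 4, so its minimum is min P + min Q − 4.
P'(x) = 12x(x + 1)(x + 3) vanishes at x ∈ {-3, -1, 0}; Q'(y) = 6y - 24 vanishes at y ∈ {4}.
Local minima of P (where P''>0): P(-3)=-27, P(0)=0. Local minima of Q: Q(4)=-48.
So the global minimum of psi is P(-3) + Q(4) − 4 = -27 − 48 − 4 = -79, attained at (-3, 4).

-79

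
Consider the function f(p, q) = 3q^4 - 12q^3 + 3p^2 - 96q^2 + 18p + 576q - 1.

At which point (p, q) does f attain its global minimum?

f(p,q) separates as A(p) + B(q) − 1, so its minimum is min A + min B − 1.
A'(p) = 6p + 18 vanishes at p ∈ {-3}; B'(q) = 12(q - 4)(q - 3)(q + 4) vanishes at q ∈ {-4, 3, 4}.
Local minima of A (where A''>0): A(-3)=-27. Local minima of B: B(-4)=-2304, B(4)=768.
So the global minimum of f is A(-3) + B(-4) − 1 = -27 − 2304 − 1 = -2332, attained at (-3, -4).

(-3, -4)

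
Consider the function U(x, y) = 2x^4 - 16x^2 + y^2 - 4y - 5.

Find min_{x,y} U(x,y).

-41

U(x,y) separates as P(x) + Q(y) − 5, so its minimum is min P + min Q − 5.
P'(x) = 8x(x - 2)(x + 2) vanishes at x ∈ {-2, 0, 2}; Q'(y) = 2y - 4 vanishes at y ∈ {2}.
Local minima of P (where P''>0): P(-2)=-32, P(2)=-32. Local minima of Q: Q(2)=-4.
So the global minimum of U is P(-2) + Q(2) − 5 = -32 − 4 − 5 = -41, attained at (-2, 2).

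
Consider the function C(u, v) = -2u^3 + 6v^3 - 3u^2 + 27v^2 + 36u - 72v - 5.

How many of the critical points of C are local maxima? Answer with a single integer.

C separates as a function of u plus a function of v, so ∇C=0 decouples.
∂C/∂u = -6(u - 2)(u + 3) = 0 at u ∈ {-3, 2}; ∂C/∂v = 18(v - 1)(v + 4) = 0 at v ∈ {-4, 1}.
The Hessian is diagonal: diag(C_uu, C_vv). Second derivatives: C_uu(-3)=30, C_uu(2)=-30; C_vv(-4)=-90, C_vv(1)=90.
Local maxima occur where both diagonal entries negative: (2, -4). Count: 1.

1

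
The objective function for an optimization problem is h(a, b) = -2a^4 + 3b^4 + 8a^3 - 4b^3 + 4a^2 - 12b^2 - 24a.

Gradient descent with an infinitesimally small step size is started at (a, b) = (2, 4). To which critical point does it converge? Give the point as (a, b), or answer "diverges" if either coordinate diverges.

(1, 2)

h is separable, so gradient descent decouples: a follows -∂h/∂a, b follows -∂h/∂b.
∂h/∂a = -8(a - 3)(a - 1)(a + 1); at a=2 this is 24, so a decreases.
∂h/∂b = 12b(b - 2)(b + 1); at b=4 this is 480, so b decreases.
a converges to its nearest critical value 1 (a local min of the a-part); b converges to 2. The iterate converges to (1, 2).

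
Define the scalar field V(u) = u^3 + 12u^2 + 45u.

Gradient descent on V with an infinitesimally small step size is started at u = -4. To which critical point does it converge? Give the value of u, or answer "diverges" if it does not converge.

V'(u) = 3(u + 3)(u + 5), so V'(-4) = -3.
Gradient descent moves in the -V' direction, i.e. u is increasing.
The nearest critical point in that direction is u = -3, where V'' = 6 > 0 (a local minimum). The iterate converges there.

-3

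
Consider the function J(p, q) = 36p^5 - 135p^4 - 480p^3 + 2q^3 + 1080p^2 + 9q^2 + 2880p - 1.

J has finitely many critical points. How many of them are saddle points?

J separates as a function of p plus a function of q, so ∇J=0 decouples.
∂J/∂p = 180(p - 4)(p - 2)(p + 1)(p + 2) = 0 at p ∈ {-2, -1, 2, 4}; ∂J/∂q = 6q(q + 3) = 0 at q ∈ {-3, 0}.
The Hessian is diagonal: diag(J_pp, J_qq). Second derivatives: J_pp(-2)=-4320, J_pp(-1)=2700, J_pp(2)=-4320, J_pp(4)=10800; J_qq(-3)=-18, J_qq(0)=18.
Saddle points occur where the two diagonal entries have opposite signs: (-2, 0), (-1, -3), (2, 0), (4, -3). Count: 4.

4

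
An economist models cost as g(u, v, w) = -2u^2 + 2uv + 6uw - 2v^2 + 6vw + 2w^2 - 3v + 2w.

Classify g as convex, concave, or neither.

g is quadratic, so its Hessian is the constant matrix H = [[-4, 2, 6], [2, -4, 6], [6, 6, 4]].
Leading principal minors: -4, 12, 480.
Neither pattern holds ⇒ H is indefinite ⇒ neither convex nor concave.

neither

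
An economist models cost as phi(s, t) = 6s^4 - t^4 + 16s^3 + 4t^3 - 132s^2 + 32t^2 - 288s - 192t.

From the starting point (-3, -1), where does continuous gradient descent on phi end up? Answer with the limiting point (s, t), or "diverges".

phi is separable, so gradient descent decouples: s follows -∂phi/∂s, t follows -∂phi/∂t.
∂phi/∂s = 24(s - 3)(s + 1)(s + 4); at s=-3 this is 288, so s decreases.
∂phi/∂t = -4(t - 4)(t - 3)(t + 4); at t=-1 this is -240, so t increases.
s converges to its nearest critical value -4 (a local min of the s-part); t converges to 3. The iterate converges to (-4, 3).

(-4, 3)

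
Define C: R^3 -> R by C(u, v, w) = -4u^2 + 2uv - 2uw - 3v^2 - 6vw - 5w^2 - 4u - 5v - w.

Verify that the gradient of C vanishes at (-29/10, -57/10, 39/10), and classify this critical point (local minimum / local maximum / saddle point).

∇C = (-8u + 2v - 2w - 4, 2u - 6v - 6w - 5, -2u - 6v - 10w - 1); substituting (-29/10, -57/10, 39/10) gives ∇C = (0, 0, 0), so (-29/10, -57/10, 39/10) is indeed a critical point.
The Hessian is constant: H = [[-8, 2, -2], [2, -6, -6], [-2, -6, -10]].
Leading principal minors: Δ₁ = -8, Δ₂ = 44, Δ₃ = -80.
The minors alternate sign starting negative (−, +, −), so H is negative definite: a local maximum.

local maximum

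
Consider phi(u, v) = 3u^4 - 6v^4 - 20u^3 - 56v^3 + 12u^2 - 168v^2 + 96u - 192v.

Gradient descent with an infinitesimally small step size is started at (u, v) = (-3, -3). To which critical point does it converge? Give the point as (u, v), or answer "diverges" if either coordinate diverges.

phi is separable, so gradient descent decouples: u follows -∂phi/∂u, v follows -∂phi/∂v.
∂phi/∂u = 12(u - 4)(u - 2)(u + 1); at u=-3 this is -840, so u increases.
∂phi/∂v = -24(v + 1)(v + 2)(v + 4); at v=-3 this is -48, so v increases.
u converges to its nearest critical value -1 (a local min of the u-part); v converges to -2. The iterate converges to (-1, -2).

(-1, -2)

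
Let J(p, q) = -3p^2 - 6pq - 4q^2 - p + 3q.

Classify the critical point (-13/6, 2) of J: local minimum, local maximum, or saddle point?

The Hessian of J is constant: H = [[-6, -6], [-6, -8]].
det(H) = (-6)·(-8) − (-6)² = 12.
det(H) > 0 and tr(H) = -14 < 0, so H is negative definite and the point is a local maximum.

local maximum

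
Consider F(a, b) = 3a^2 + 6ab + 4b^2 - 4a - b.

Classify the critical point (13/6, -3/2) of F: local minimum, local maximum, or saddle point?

local minimum

The Hessian of F is constant: H = [[6, 6], [6, 8]].
det(H) = 6·8 − 6² = 12.
det(H) > 0 and tr(H) = 14 > 0, so H is positive definite and the point is a local minimum.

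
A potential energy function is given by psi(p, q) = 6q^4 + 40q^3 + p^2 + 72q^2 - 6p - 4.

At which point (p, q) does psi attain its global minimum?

(3, 0)

psi(p,q) separates as A(p) + B(q) − 4, so its minimum is min A + min B − 4.
A'(p) = 2p - 6 vanishes at p ∈ {3}; B'(q) = 24q(q + 2)(q + 3) vanishes at q ∈ {-3, -2, 0}.
Local minima of A (where A''>0): A(3)=-9. Local minima of B: B(-3)=54, B(0)=0.
So the global minimum of psi is A(3) + B(0) − 4 = -9 + 0 − 4 = -13, attained at (3, 0).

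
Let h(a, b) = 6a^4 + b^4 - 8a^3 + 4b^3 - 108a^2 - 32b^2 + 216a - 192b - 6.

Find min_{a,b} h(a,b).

-1692

h(a,b) separates as P(a) + Q(b) − 6, so its minimum is min P + min Q − 6.
P'(a) = 24(a - 3)(a - 1)(a + 3) vanishes at a ∈ {-3, 1, 3}; Q'(b) = 4(b - 4)(b + 3)(b + 4) vanishes at b ∈ {-4, -3, 4}.
Local minima of P (where P''>0): P(-3)=-918, P(3)=-54. Local minima of Q: Q(-4)=256, Q(4)=-768.
So the global minimum of h is P(-3) + Q(4) − 6 = -918 − 768 − 6 = -1692, attained at (-3, 4).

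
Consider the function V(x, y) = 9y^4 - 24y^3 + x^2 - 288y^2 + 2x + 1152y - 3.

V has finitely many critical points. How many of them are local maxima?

0

V separates as a function of x plus a function of y, so ∇V=0 decouples.
∂V/∂x = 2(x + 1) = 0 at x ∈ {-1}; ∂V/∂y = 36(y - 4)(y - 2)(y + 4) = 0 at y ∈ {-4, 2, 4}.
The Hessian is diagonal: diag(V_xx, V_yy). Second derivatives: V_xx(-1)=2; V_yy(-4)=1728, V_yy(2)=-432, V_yy(4)=576.
Local maxima occur where both diagonal entries negative: none. Count: 0.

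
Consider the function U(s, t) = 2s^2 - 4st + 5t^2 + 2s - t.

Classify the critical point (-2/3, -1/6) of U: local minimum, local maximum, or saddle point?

local minimum

The Hessian of U is constant: H = [[4, -4], [-4, 10]].
det(H) = 4·10 − (-4)² = 24.
det(H) > 0 and tr(H) = 14 > 0, so H is positive definite and the point is a local minimum.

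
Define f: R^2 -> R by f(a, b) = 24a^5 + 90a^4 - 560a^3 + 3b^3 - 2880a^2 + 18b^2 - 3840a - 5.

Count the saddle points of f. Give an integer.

f separates as a function of a plus a function of b, so ∇f=0 decouples.
∂f/∂a = 120(a - 4)(a + 1)(a + 2)(a + 4) = 0 at a ∈ {-4, -2, -1, 4}; ∂f/∂b = 9b(b + 4) = 0 at b ∈ {-4, 0}.
The Hessian is diagonal: diag(f_aa, f_bb). Second derivatives: f_aa(-4)=-5760, f_aa(-2)=1440, f_aa(-1)=-1800, f_aa(4)=28800; f_bb(-4)=-36, f_bb(0)=36.
Saddle points occur where the two diagonal entries have opposite signs: (-4, 0), (-2, -4), (-1, 0), (4, -4). Count: 4.

4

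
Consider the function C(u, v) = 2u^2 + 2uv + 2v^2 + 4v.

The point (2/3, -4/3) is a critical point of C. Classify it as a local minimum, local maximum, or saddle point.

The Hessian of C is constant: H = [[4, 2], [2, 4]].
det(H) = 4·4 − 2² = 12.
det(H) > 0 and tr(H) = 8 > 0, so H is positive definite and the point is a local minimum.

local minimum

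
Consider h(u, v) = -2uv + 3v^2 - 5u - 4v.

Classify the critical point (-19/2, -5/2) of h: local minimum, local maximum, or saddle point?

saddle point

The Hessian of h is constant: H = [[0, -2], [-2, 6]].
det(H) = 0·6 − (-2)² = -4.
Since det(H) < 0, H is indefinite and the critical point is a saddle point.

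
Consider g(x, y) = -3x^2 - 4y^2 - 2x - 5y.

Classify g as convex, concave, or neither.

concave

g is quadratic, so its Hessian is the constant matrix H = [[-6, 0], [0, -8]].
det(H) = 48, tr(H) = -14.
det(H) > 0 and tr(H) < 0, so H is negative definite everywhere: concave.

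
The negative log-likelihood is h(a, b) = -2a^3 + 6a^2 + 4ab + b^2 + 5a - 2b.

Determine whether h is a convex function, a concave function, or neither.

neither

The term -2a^3 is cubic, so the Hessian is not constant.
∂²h/∂a² = -12a + 12, which takes both signs as a varies (negative for sufficiently large a). A diagonal entry of the Hessian changing sign means the Hessian is neither positive- nor negative-semidefinite on all of R^2.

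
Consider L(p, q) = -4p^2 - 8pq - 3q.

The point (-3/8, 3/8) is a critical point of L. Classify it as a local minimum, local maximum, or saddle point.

The Hessian of L is constant: H = [[-8, -8], [-8, 0]].
det(H) = (-8)·0 − (-8)² = -64.
Since det(H) < 0, H is indefinite and the critical point is a saddle point.

saddle point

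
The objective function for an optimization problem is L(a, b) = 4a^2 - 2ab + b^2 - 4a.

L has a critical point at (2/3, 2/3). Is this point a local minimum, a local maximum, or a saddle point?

The Hessian of L is constant: H = [[8, -2], [-2, 2]].
det(H) = 8·2 − (-2)² = 12.
det(H) > 0 and tr(H) = 10 > 0, so H is positive definite and the point is a local minimum.

local minimum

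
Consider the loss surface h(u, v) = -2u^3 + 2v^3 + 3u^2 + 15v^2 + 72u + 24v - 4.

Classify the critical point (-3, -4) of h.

saddle point

The mixed partial ∂²h/∂u∂v is 0, so the Hessian at any point is diag(h_uu, h_vv) = diag(6(-2u + 1), 6(2v + 5)).
At (-3, -4): H = diag(42, -18).
The eigenvalues have opposite signs, so H is indefinite: a saddle point.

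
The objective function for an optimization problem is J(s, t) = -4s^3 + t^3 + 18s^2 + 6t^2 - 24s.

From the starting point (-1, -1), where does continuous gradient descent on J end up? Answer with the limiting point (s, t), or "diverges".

(1, 0)

J is separable, so gradient descent decouples: s follows -∂J/∂s, t follows -∂J/∂t.
∂J/∂s = -12(s - 2)(s - 1); at s=-1 this is -72, so s increases.
∂J/∂t = 3t(t + 4); at t=-1 this is -9, so t increases.
s converges to its nearest critical value 1 (a local min of the s-part); t converges to 0. The iterate converges to (1, 0).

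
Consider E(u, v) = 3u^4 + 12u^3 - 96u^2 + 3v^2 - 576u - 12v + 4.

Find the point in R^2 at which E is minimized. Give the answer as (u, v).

(4, 2)

E(u,v) separates as P(u) + Q(v) + 4, so its minimum is min P + min Q + 4.
P'(u) = 12(u - 4)(u + 3)(u + 4) vanishes at u ∈ {-4, -3, 4}; Q'(v) = 6v - 12 vanishes at v ∈ {2}.
Local minima of P (where P''>0): P(-4)=768, P(4)=-2304. Local minima of Q: Q(2)=-12.
So the global minimum of E is P(4) + Q(2) + 4 = -2304 − 12 + 4 = -2312, attained at (4, 2).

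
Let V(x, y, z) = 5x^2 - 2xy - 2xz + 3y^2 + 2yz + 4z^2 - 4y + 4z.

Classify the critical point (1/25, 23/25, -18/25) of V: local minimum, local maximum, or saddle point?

The Hessian is constant: H = [[10, -2, -2], [-2, 6, 2], [-2, 2, 8]].
Leading principal minors: Δ₁ = 10, Δ₂ = 56, Δ₃ = 400.
All leading minors are positive, so H is positive definite: a local minimum.

local minimum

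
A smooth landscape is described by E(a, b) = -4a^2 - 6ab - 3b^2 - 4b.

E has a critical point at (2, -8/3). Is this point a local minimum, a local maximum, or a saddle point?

local maximum

The Hessian of E is constant: H = [[-8, -6], [-6, -6]].
det(H) = (-8)·(-6) − (-6)² = 12.
det(H) > 0 and tr(H) = -14 < 0, so H is negative definite and the point is a local maximum.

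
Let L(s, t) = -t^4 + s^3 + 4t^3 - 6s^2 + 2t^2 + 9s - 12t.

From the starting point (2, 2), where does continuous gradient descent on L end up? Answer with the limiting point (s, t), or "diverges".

L is separable, so gradient descent decouples: s follows -∂L/∂s, t follows -∂L/∂t.
∂L/∂s = 3(s - 3)(s - 1); at s=2 this is -3, so s increases.
∂L/∂t = -4(t - 3)(t - 1)(t + 1); at t=2 this is 12, so t decreases.
s converges to its nearest critical value 3 (a local min of the s-part); t converges to 1. The iterate converges to (3, 1).

(3, 1)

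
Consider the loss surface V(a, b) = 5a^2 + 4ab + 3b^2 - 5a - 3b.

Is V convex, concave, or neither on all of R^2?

convex

V is quadratic, so its Hessian is the constant matrix H = [[10, 4], [4, 6]].
det(H) = 44, tr(H) = 16.
det(H) > 0 and tr(H) > 0, so H is positive definite everywhere: convex.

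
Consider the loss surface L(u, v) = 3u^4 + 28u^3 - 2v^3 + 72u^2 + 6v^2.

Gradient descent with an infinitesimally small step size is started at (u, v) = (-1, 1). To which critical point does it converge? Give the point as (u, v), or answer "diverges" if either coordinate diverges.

L is separable, so gradient descent decouples: u follows -∂L/∂u, v follows -∂L/∂v.
∂L/∂u = 12u(u + 3)(u + 4); at u=-1 this is -72, so u increases.
∂L/∂v = -6v(v - 2); at v=1 this is 6, so v decreases.
u converges to its nearest critical value 0 (a local min of the u-part); v converges to 0. The iterate converges to (0, 0).

(0, 0)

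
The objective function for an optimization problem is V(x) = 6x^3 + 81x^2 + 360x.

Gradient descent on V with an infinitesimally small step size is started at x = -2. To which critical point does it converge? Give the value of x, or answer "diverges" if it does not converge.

-4

V'(x) = 18(x + 4)(x + 5), so V'(-2) = 108.
Gradient descent moves in the -V' direction, i.e. x is decreasing.
The nearest critical point in that direction is x = -4, where V'' = 18 > 0 (a local minimum). The iterate converges there.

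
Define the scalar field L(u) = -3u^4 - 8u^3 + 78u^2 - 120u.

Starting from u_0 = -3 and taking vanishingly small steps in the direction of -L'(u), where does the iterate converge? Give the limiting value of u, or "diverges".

1

L'(u) = -12(u - 2)(u - 1)(u + 5), so L'(-3) = -480.
Gradient descent moves in the -L' direction, i.e. u is increasing.
The nearest critical point in that direction is u = 1, where L'' = 72 > 0 (a local minimum). The iterate converges there.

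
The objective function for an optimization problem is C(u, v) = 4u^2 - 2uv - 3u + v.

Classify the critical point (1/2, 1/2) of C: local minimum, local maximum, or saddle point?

The Hessian of C is constant: H = [[8, -2], [-2, 0]].
det(H) = 8·0 − (-2)² = -4.
Since det(H) < 0, H is indefinite and the critical point is a saddle point.

saddle point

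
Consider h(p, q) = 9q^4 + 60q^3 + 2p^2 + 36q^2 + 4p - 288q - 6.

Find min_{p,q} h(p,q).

h(p,q) separates as A(p) + B(q) − 6, so its minimum is min A + min B − 6.
A'(p) = 4p + 4 vanishes at p ∈ {-1}; B'(q) = 36(q - 1)(q + 2)(q + 4) vanishes at q ∈ {-4, -2, 1}.
Local minima of A (where A''>0): A(-1)=-2. Local minima of B: B(-4)=192, B(1)=-183.
So the global minimum of h is A(-1) + B(1) − 6 = -2 − 183 − 6 = -191, attained at (-1, 1).

-191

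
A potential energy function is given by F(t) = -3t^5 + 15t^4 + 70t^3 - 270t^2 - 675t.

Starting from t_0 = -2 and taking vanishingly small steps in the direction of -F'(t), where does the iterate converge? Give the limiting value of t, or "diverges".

-3

F'(t) = -15(t - 5)(t - 3)(t + 1)(t + 3), so F'(-2) = 525.
Gradient descent moves in the -F' direction, i.e. t is decreasing.
The nearest critical point in that direction is t = -3, where F'' = 1440 > 0 (a local minimum). The iterate converges there.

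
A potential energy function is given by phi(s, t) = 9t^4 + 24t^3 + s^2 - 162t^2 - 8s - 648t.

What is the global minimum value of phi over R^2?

phi(s,t) separates as P(s) + Q(t), so its minimum is min P + min Q.
P'(s) = 2s - 8 vanishes at s ∈ {4}; Q'(t) = 36(t - 3)(t + 2)(t + 3) vanishes at t ∈ {-3, -2, 3}.
Local minima of P (where P''>0): P(4)=-16. Local minima of Q: Q(-3)=567, Q(3)=-2025.
So the global minimum of phi is P(4) + Q(3) = -16 − 2025 = -2041, attained at (4, 3).

-2041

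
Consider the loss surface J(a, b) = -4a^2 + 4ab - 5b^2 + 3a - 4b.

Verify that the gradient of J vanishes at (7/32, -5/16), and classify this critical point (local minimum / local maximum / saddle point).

local maximum

∇J = (-8a + 4b + 3, 4a - 10b - 4); substituting (7/32, -5/16) gives ∇J = (0, 0), so (7/32, -5/16) is indeed a critical point.
The Hessian of J is constant: H = [[-8, 4], [4, -10]].
det(H) = (-8)·(-10) − 4² = 64.
det(H) > 0 and tr(H) = -18 < 0, so H is negative definite and the point is a local maximum.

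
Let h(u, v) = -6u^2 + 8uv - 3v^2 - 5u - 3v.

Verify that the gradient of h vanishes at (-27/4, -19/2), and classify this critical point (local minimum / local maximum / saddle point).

∇h = (-12u + 8v - 5, 8u - 6v - 3); substituting (-27/4, -19/2) gives ∇h = (0, 0), so (-27/4, -19/2) is indeed a critical point.
The Hessian of h is constant: H = [[-12, 8], [8, -6]].
det(H) = (-12)·(-6) − 8² = 8.
det(H) > 0 and tr(H) = -18 < 0, so H is negative definite and the point is a local maximum.

local maximum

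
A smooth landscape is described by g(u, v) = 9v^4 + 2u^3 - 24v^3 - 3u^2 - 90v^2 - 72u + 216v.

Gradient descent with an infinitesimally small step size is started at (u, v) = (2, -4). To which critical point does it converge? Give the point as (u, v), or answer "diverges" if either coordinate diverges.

(4, -2)

g is separable, so gradient descent decouples: u follows -∂g/∂u, v follows -∂g/∂v.
∂g/∂u = 6(u - 4)(u + 3); at u=2 this is -60, so u increases.
∂g/∂v = 36(v - 3)(v - 1)(v + 2); at v=-4 this is -2520, so v increases.
u converges to its nearest critical value 4 (a local min of the u-part); v converges to -2. The iterate converges to (4, -2).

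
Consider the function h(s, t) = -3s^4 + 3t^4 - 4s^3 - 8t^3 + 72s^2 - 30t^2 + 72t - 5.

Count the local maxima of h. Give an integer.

2

h separates as a function of s plus a function of t, so ∇h=0 decouples.
∂h/∂s = -12s(s - 3)(s + 4) = 0 at s ∈ {-4, 0, 3}; ∂h/∂t = 12(t - 3)(t - 1)(t + 2) = 0 at t ∈ {-2, 1, 3}.
The Hessian is diagonal: diag(h_ss, h_tt). Second derivatives: h_ss(-4)=-336, h_ss(0)=144, h_ss(3)=-252; h_tt(-2)=180, h_tt(1)=-72, h_tt(3)=120.
Local maxima occur where both diagonal entries negative: (-4, 1), (3, 1). Count: 2.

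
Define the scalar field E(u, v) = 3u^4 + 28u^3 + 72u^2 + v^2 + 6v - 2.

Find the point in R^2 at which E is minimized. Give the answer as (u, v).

(0, -3)

E(u,v) separates as P(u) + Q(v) − 2, so its minimum is min P + min Q − 2.
P'(u) = 12u(u + 3)(u + 4) vanishes at u ∈ {-4, -3, 0}; Q'(v) = 2v + 6 vanishes at v ∈ {-3}.
Local minima of P (where P''>0): P(-4)=128, P(0)=0. Local minima of Q: Q(-3)=-9.
So the global minimum of E is P(0) + Q(-3) − 2 = 0 − 9 − 2 = -11, attained at (0, -3).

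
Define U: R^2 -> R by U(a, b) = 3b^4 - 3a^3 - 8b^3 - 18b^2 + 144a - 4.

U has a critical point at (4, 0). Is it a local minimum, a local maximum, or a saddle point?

local maximum

The mixed partial ∂²U/∂a∂b is 0, so the Hessian at any point is diag(U_aa, U_bb) = diag(-18a, 12(3b^2 - 4b - 3)).
At (4, 0): H = diag(-72, -36).
Both eigenvalues are negative, so H is negative definite: a local maximum.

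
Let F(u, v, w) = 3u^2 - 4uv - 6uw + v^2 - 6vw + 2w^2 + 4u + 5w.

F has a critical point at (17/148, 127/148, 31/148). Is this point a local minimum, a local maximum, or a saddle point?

The Hessian is constant: H = [[6, -4, -6], [-4, 2, -6], [-6, -6, 4]].
Leading principal minors: Δ₁ = 6, Δ₂ = -4, Δ₃ = -592.
The minors fit neither the all-positive nor the alternating-sign pattern, so H is indefinite: a saddle point.

saddle point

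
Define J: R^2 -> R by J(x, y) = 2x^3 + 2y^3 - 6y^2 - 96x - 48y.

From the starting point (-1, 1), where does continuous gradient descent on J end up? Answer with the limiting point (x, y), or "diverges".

(4, 4)

J is separable, so gradient descent decouples: x follows -∂J/∂x, y follows -∂J/∂y.
∂J/∂x = 6(x - 4)(x + 4); at x=-1 this is -90, so x increases.
∂J/∂y = 6(y - 4)(y + 2); at y=1 this is -54, so y increases.
x converges to its nearest critical value 4 (a local min of the x-part); y converges to 4. The iterate converges to (4, 4).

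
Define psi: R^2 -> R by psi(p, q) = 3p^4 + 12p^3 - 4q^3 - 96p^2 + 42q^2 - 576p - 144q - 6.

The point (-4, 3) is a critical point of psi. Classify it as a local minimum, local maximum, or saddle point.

local minimum

The mixed partial ∂²psi/∂p∂q is 0, so the Hessian at any point is diag(psi_pp, psi_qq) = diag(12(3p^2 + 6p - 16), 12(-2q + 7)).
At (-4, 3): H = diag(96, 12).
Both eigenvalues are positive, so H is positive definite: a local minimum.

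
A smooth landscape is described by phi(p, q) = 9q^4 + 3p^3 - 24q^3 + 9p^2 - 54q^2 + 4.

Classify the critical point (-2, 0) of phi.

local maximum

The mixed partial ∂²phi/∂p∂q is 0, so the Hessian at any point is diag(phi_pp, phi_qq) = diag(18(p + 1), 36(3q^2 - 4q - 3)).
At (-2, 0): H = diag(-18, -108).
Both eigenvalues are negative, so H is negative definite: a local maximum.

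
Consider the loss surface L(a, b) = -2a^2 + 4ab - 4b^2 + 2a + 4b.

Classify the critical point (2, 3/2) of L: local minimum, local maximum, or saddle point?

The Hessian of L is constant: H = [[-4, 4], [4, -8]].
det(H) = (-4)·(-8) − 4² = 16.
det(H) > 0 and tr(H) = -12 < 0, so H is negative definite and the point is a local maximum.

local maximum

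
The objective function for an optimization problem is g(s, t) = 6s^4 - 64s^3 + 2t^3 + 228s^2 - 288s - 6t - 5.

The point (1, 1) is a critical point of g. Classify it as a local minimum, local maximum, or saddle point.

local minimum

The mixed partial ∂²g/∂s∂t is 0, so the Hessian at any point is diag(g_ss, g_tt) = diag(24(3s^2 - 16s + 19), 12t).
At (1, 1): H = diag(144, 12).
Both eigenvalues are positive, so H is positive definite: a local minimum.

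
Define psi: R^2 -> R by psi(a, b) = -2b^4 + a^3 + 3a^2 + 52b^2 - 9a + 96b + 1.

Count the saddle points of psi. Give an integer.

3

psi separates as a function of a plus a function of b, so ∇psi=0 decouples.
∂psi/∂a = 3(a - 1)(a + 3) = 0 at a ∈ {-3, 1}; ∂psi/∂b = -8(b - 4)(b + 1)(b + 3) = 0 at b ∈ {-3, -1, 4}.
The Hessian is diagonal: diag(psi_aa, psi_bb). Second derivatives: psi_aa(-3)=-12, psi_aa(1)=12; psi_bb(-3)=-112, psi_bb(-1)=80, psi_bb(4)=-280.
Saddle points occur where the two diagonal entries have opposite signs: (-3, -1), (1, -3), (1, 4). Count: 3.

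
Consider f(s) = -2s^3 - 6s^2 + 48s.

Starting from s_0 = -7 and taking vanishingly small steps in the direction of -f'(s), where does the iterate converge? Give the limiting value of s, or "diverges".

f'(s) = -6(s - 2)(s + 4), so f'(-7) = -162.
Gradient descent moves in the -f' direction, i.e. s is increasing.
The nearest critical point in that direction is s = -4, where f'' = 36 > 0 (a local minimum). The iterate converges there.

-4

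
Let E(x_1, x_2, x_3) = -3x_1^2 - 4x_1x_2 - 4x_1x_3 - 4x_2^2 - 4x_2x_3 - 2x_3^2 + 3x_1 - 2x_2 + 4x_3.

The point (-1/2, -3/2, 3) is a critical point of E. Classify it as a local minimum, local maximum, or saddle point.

local maximum

The Hessian is constant: H = [[-6, -4, -4], [-4, -8, -4], [-4, -4, -4]].
Leading principal minors: Δ₁ = -6, Δ₂ = 32, Δ₃ = -32.
The minors alternate sign starting negative (−, +, −), so H is negative definite: a local maximum.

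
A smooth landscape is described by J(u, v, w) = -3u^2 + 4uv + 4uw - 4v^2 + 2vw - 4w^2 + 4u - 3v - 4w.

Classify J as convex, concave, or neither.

concave

J is quadratic, so its Hessian is the constant matrix H = [[-6, 4, 4], [4, -8, 2], [4, 2, -8]].
Leading principal minors: -6, 32, -40.
Signs alternate −, +, − ⇒ H ≺ 0 ⇒ concave.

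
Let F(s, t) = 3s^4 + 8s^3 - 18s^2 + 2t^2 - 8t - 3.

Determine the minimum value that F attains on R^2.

-146

F(s,t) separates as P(s) + Q(t) − 3, so its minimum is min P + min Q − 3.
P'(s) = 12s(s - 1)(s + 3) vanishes at s ∈ {-3, 0, 1}; Q'(t) = 4(t - 2) vanishes at t ∈ {2}.
Local minima of P (where P''>0): P(-3)=-135, P(1)=-7. Local minima of Q: Q(2)=-8.
So the global minimum of F is P(-3) + Q(2) − 3 = -135 − 8 − 3 = -146, attained at (-3, 2).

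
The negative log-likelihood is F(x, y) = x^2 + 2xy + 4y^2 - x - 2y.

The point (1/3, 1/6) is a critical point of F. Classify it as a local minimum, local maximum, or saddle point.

The Hessian of F is constant: H = [[2, 2], [2, 8]].
det(H) = 2·8 − 2² = 12.
det(H) > 0 and tr(H) = 10 > 0, so H is positive definite and the point is a local minimum.

local minimum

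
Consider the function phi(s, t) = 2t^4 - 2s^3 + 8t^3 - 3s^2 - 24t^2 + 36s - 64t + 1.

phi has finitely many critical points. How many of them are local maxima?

phi separates as a function of s plus a function of t, so ∇phi=0 decouples.
∂phi/∂s = -6(s - 2)(s + 3) = 0 at s ∈ {-3, 2}; ∂phi/∂t = 8(t - 2)(t + 1)(t + 4) = 0 at t ∈ {-4, -1, 2}.
The Hessian is diagonal: diag(phi_ss, phi_tt). Second derivatives: phi_ss(-3)=30, phi_ss(2)=-30; phi_tt(-4)=144, phi_tt(-1)=-72, phi_tt(2)=144.
Local maxima occur where both diagonal entries negative: (2, -1). Count: 1.

1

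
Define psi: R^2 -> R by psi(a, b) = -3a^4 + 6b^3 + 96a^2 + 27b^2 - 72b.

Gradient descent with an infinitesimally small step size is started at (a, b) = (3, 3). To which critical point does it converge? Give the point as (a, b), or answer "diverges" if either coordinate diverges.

(0, 1)

psi is separable, so gradient descent decouples: a follows -∂psi/∂a, b follows -∂psi/∂b.
∂psi/∂a = -12a(a - 4)(a + 4); at a=3 this is 252, so a decreases.
∂psi/∂b = 18(b - 1)(b + 4); at b=3 this is 252, so b decreases.
a converges to its nearest critical value 0 (a local min of the a-part); b converges to 1. The iterate converges to (0, 1).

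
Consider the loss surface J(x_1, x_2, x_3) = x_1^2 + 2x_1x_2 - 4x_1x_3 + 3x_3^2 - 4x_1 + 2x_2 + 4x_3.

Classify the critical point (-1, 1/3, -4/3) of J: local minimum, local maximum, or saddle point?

The Hessian is constant: H = [[2, 2, -4], [2, 0, 0], [-4, 0, 6]].
Leading principal minors: Δ₁ = 2, Δ₂ = -4, Δ₃ = -24.
The minors fit neither the all-positive nor the alternating-sign pattern, so H is indefinite: a saddle point.

saddle point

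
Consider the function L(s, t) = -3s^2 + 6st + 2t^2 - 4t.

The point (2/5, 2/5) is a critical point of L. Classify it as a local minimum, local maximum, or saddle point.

saddle point

The Hessian of L is constant: H = [[-6, 6], [6, 4]].
det(H) = (-6)·4 − 6² = -60.
Since det(H) < 0, H is indefinite and the critical point is a saddle point.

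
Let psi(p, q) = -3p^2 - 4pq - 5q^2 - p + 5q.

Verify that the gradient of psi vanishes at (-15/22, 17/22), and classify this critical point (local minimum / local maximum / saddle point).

∇psi = (-6p - 4q - 1, -4p - 10q + 5); substituting (-15/22, 17/22) gives ∇psi = (0, 0), so (-15/22, 17/22) is indeed a critical point.
The Hessian of psi is constant: H = [[-6, -4], [-4, -10]].
det(H) = (-6)·(-10) − (-4)² = 44.
det(H) > 0 and tr(H) = -16 < 0, so H is negative definite and the point is a local maximum.

local maximum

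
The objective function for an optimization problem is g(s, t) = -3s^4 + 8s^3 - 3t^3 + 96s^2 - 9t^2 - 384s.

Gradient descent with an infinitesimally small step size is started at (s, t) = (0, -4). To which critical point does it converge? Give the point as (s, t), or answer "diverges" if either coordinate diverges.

g is separable, so gradient descent decouples: s follows -∂g/∂s, t follows -∂g/∂t.
∂g/∂s = -12(s - 4)(s - 2)(s + 4); at s=0 this is -384, so s increases.
∂g/∂t = -9t(t + 2); at t=-4 this is -72, so t increases.
s converges to its nearest critical value 2 (a local min of the s-part); t converges to -2. The iterate converges to (2, -2).

(2, -2)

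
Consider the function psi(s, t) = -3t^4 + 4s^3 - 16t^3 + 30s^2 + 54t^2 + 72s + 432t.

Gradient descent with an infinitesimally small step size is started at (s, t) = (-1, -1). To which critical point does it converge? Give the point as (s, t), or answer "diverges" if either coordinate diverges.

psi is separable, so gradient descent decouples: s follows -∂psi/∂s, t follows -∂psi/∂t.
∂psi/∂s = 12(s + 2)(s + 3); at s=-1 this is 24, so s decreases.
∂psi/∂t = -12(t - 3)(t + 3)(t + 4); at t=-1 this is 288, so t decreases.
s converges to its nearest critical value -2 (a local min of the s-part); t converges to -3. The iterate converges to (-2, -3).

(-2, -3)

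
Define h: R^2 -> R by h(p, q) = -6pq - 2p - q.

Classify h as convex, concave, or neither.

neither

h is quadratic, so its Hessian is the constant matrix H = [[0, -6], [-6, 0]].
det(H) = -36, tr(H) = 0.
det(H) < 0, so H is indefinite: neither convex nor concave.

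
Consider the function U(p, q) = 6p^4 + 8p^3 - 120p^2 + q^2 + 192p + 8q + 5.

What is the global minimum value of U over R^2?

U(p,q) separates as A(p) + B(q) + 5, so its minimum is min A + min B + 5.
A'(p) = 24(p - 2)(p - 1)(p + 4) vanishes at p ∈ {-4, 1, 2}; B'(q) = 2q + 8 vanishes at q ∈ {-4}.
Local minima of A (where A''>0): A(-4)=-1664, A(2)=64. Local minima of B: B(-4)=-16.
So the global minimum of U is A(-4) + B(-4) + 5 = -1664 − 16 + 5 = -1675, attained at (-4, -4).

-1675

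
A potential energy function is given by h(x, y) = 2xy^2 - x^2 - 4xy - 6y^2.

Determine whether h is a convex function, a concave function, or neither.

The term 2xy^2 is cubic, so the Hessian is not constant.
∂²h/∂y² = 4x - 12, which takes both signs as x varies (negative for sufficiently negative x). A diagonal entry of the Hessian changing sign means the Hessian is neither positive- nor negative-semidefinite on all of R^2.

neither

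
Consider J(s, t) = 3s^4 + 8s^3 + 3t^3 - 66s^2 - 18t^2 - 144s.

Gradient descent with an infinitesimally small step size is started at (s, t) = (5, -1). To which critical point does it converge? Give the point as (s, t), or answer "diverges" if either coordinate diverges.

diverges

J is separable, so gradient descent decouples: s follows -∂J/∂s, t follows -∂J/∂t.
∂J/∂s = 12(s - 3)(s + 1)(s + 4); at s=5 this is 1296, so s decreases.
∂J/∂t = 9t(t - 4); at t=-1 this is 45, so t decreases.
The t-coordinate has no critical point in that direction and runs off to infinity.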